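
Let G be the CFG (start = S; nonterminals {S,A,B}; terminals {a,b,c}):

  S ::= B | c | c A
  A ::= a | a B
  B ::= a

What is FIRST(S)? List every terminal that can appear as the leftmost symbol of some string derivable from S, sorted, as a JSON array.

FIRST iteration:
[1]
  A via A→a: +{a}
  B via B→a: +{a}
  S via S→B: +{a}
  S via S→c: +{c}
  S: {a,c}  A: {a}  B: {a}
[2] done
  S: {a,c}  A: {a}  B: {a}

FIRST(S) = ["a", "c"]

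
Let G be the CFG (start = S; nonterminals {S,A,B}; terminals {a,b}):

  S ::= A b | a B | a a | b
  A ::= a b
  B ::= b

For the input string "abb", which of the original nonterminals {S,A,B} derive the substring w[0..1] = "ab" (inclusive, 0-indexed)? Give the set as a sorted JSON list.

CNF form of G:
  S -> A T1 | T0 B | T0 T0 | b
  A -> T0 T1
  B -> b
  T0 -> a
  T1 -> b

CYK table (by increasing span), restricted to cells inside w[0..1]:
  T[0,0] 'a' = {T0}  orig:{}
  T[1,1] 'b' = {B,S,T1}  orig:{B,S}
  T[0,1] 'ab' = {A,S}

Original NTs in T[0,1] deriving "ab": ["A", "S"]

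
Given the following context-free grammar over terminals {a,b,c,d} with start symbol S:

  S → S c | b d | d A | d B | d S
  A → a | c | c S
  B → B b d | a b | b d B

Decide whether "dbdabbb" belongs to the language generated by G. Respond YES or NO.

CNF form of G:
  S -> S T0 | T1 T2 | T2 A | T2 B | T2 S
  A -> T0 S | a | c
  B -> B X4 | T1 X5 | T3 T1
  T0 -> c
  T1 -> b
  T2 -> d
  T3 -> a
  X4 -> T1 T2
  X5 -> T2 B

CYK fill:
  T[0,0] 'd' = {T2}  orig:{}
  T[1,1] 'b' = {T1}  orig:{}
  T[2,2] 'd' = {T2}  orig:{}
  T[3,3] 'a' = {A,T3}  orig:{A}
  T[4,4] 'b' = {T1}  orig:{}
  T[5,5] 'b' = {T1}  orig:{}
  T[6,6] 'b' = {T1}  orig:{}
  T[0,1] 'db' = ∅
  T[1,2] 'bd' = {S,X4}  orig:{S}
  T[2,3] 'da' = {S}
  T[3,4] 'ab' = {B}
  T[4,5] 'bb' = ∅
  T[5,6] 'bb' = ∅
  T[0,2] 'dbd' = {S}
  T[1,3] 'bda' = ∅
  T[2,4] 'dab' = {S,X5}  orig:{S}
  T[3,5] 'abb' = ∅
  T[4,6] 'bbb' = ∅
  T[0,3] 'dbda' = ∅
  T[1,4] 'bdab' = {B}
  T[2,5] 'dabb' = ∅
  T[3,6] 'abbb' = ∅
  T[0,4] 'dbdab' = {S,X5}  orig:{S}
  T[1,5] 'bdabb' = ∅
  T[2,6] 'dabbb' = ∅
  T[0,5] 'dbdabb' = ∅
  T[1,6] 'bdabbb' = ∅
  T[0,6] 'dbdabbb' = ∅

S ∉ T[0,6] ⇒ NO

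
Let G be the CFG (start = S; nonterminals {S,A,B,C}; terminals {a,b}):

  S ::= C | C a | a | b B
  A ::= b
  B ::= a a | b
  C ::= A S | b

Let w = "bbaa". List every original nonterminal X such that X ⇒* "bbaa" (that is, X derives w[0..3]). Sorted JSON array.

Convert to CNF:
  S -> A S | C T0 | T1 B | a | b
  A -> b
  B -> T0 T0 | b
  C -> A S | b
  T0 -> a
  T1 -> b

CYK table (by increasing span), restricted to cells inside w[0..3]:
  [0..0]={A,B,C,S,T1}  "b"  orig:{A,B,C,S}
  [1..1]={A,B,C,S,T1}  "b"  orig:{A,B,C,S}
  [2..2]={S,T0}  "a"  orig:{S}
  [3..3]={S,T0}  "a"  orig:{S}
  [0..1]={C,S}  "bb"
  [1..2]={C,S}  "ba"
  [2..3]={B}  "aa"
  [0..2]={C,S}  "bba"
  [1..3]={S}  "baa"
  [0..3]={C,S}  "bbaa"

Original NTs in T[0,3] deriving "bbaa": ["C", "S"]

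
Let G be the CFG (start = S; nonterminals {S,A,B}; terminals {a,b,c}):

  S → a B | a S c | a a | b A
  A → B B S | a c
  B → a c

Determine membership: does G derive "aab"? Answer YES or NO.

Convert to CNF:
  S -> T0 B | T0 T0 | T0 X4 | T2 A
  A -> B X3 | T0 T1
  B -> T0 T1
  T0 -> a
  T1 -> c
  T2 -> b
  X3 -> B S
  X4 -> S T1

CYK fill:
  T[0,0] 'a' = {T0}  orig:{}
  T[1,1] 'a' = {T0}  orig:{}
  T[2,2] 'b' = {T2}  orig:{}
  T[0,1] 'aa' = {S}
  T[1,2] 'ab' = ∅
  T[0,2] 'aab' = ∅

S ∉ T[0,2] ⇒ NO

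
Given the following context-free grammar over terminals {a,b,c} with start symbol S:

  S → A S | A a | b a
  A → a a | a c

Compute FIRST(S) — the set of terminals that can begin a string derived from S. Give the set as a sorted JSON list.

Compute FIRST by fixpoint:
iter 1:
  A via A→a a: +{a}
  S via S→A S: +{a}
  S via S→b a: +{b}
  S: {a,b}  A: {a}
iter 2: done
  S: {a,b}  A: {a}

FIRST(S) = ["a", "b"]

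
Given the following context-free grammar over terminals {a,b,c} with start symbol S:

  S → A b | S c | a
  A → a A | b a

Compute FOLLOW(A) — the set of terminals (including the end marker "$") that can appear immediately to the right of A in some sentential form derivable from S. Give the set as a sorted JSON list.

FIRST iteration:
round 1:
  A via A→a A: +{a}
  A via A→b a: +{b}
  S via S→A b: +{a,b}
  FIRST[S]={a,b}  FIRST[A]={a,b}
round 2: (no change)
  FIRST[S]={a,b}  FIRST[A]={a,b}

Compute FOLLOW by fixpoint:
FOLLOW(S) := {$}
pass 1:
  S→A b: FOLLOW(A) ⊇ FIRST(b) = {b}; new: +{b}
  S→S c: FOLLOW(S) ⊇ FIRST(c) = {c}; new: +{c}
  FOLLOW[S]={$,c}  FOLLOW[A]={b}
pass 2: — fixpoint
  FOLLOW[S]={$,c}  FOLLOW[A]={b}

FOLLOW(A) = ["b"]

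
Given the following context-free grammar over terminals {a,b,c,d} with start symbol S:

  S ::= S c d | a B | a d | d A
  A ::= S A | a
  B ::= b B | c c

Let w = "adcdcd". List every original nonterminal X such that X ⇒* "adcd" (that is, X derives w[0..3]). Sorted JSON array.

CNF form of G:
  S -> S X4 | T2 A | T3 B | T3 T2
  A -> S A | a
  B -> T0 B | T1 T1
  T0 -> b
  T1 -> c
  T2 -> d
  T3 -> a
  X4 -> T1 T2

Fill CYK table bottom-up — only the sub-triangle for w[0..3]:
  T[0,0] 'a' = {A,T3}  orig:{A}
  T[1,1] 'd' = {T2}  orig:{}
  T[2,2] 'c' = {T1}  orig:{}
  T[3,3] 'd' = {T2}  orig:{}
  T[0,1] 'ad' = {S}
  T[1,2] 'dc' = ∅
  T[2,3] 'cd' = {X4}  orig:{}
  T[0,2] 'adc' = ∅
  T[1,3] 'dcd' = ∅
  T[0,3] 'adcd' = {S}

Original NTs in T[0,3] deriving "adcd": ["S"]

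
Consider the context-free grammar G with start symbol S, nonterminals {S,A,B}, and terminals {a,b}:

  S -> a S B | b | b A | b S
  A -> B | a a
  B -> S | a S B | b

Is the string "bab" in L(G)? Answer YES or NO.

CNF form of G:
  S -> T0 X4 | T1 A | T1 S | b
  A -> T0 T0 | T0 X2 | T1 A | T1 S | b
  B -> T0 X3 | T1 A | T1 S | b
  T0 -> a
  T1 -> b
  X2 -> S B
  X3 -> S B
  X4 -> S B

CYK table (by increasing span):
  T[0,0] 'b' = {A,B,S,T1}  orig:{A,B,S}
  T[1,1] 'a' = {T0}  orig:{}
  T[2,2] 'b' = {A,B,S,T1}  orig:{A,B,S}
  T[0,1] 'ba' = ∅
  T[1,2] 'ab' = ∅
  T[0,2] 'bab' = ∅

S ∉ T[0,2] ⇒ NO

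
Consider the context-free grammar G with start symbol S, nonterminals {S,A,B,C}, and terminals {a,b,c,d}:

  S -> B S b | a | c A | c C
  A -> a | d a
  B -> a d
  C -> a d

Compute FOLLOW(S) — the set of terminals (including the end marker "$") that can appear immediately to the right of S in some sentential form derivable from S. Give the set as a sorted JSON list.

FIRST iteration:
pass 1:
  A via A→a: +{a}
  A via A→d a: +{d}
  B via B→a d: +{a}
  C via C→a d: +{a}
  S via S→B S b: +{a}
  S via S→c A: +{c}
  FIRST[S]={a,c}  FIRST[A]={a,d}  FIRST[B]={a}  FIRST[C]={a}
pass 2: (no change)
  FIRST[S]={a,c}  FIRST[A]={a,d}  FIRST[B]={a}  FIRST[C]={a}

Compute FOLLOW by fixpoint:
initialize: $ ∈ FOLLOW(S)
[1]
  S→B S b: FOLLOW(B) ⊇ FIRST(S) = {a,c}; new: +{a,c}
  S→B S b: FOLLOW(S) ⊇ FIRST(b) = {b}; new: +{b}
  S→c A: FOLLOW(A) ⊇ FOLLOW(S) ⊇ {$,b}; new: +{$,b}
  S→c C: FOLLOW(C) ⊇ FOLLOW(S) ⊇ {$,b}; new: +{$,b}
  S: {$,b}  A: {$,b}  B: {a,c}  C: {$,b}
[2] (no change)
  S: {$,b}  A: {$,b}  B: {a,c}  C: {$,b}

FOLLOW(S) = ["$", "b"]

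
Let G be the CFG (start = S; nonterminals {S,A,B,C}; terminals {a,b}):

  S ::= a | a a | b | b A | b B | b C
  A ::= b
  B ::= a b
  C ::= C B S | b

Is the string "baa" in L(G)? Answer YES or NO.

CNF form of G:
  S -> T0 T0 | T1 A | T1 B | T1 C | a | b
  A -> b
  B -> T0 T1
  C -> C X2 | b
  T0 -> a
  T1 -> b
  X2 -> B S

Fill CYK table bottom-up:
  T[0,0] 'b' = {A,C,S,T1}  orig:{A,C,S}
  T[1,1] 'a' = {S,T0}  orig:{S}
  T[2,2] 'a' = {S,T0}  orig:{S}
  T[0,1] 'ba' = ∅
  T[1,2] 'aa' = {S}
  T[0,2] 'baa' = ∅

S ∉ T[0,2] ⇒ NO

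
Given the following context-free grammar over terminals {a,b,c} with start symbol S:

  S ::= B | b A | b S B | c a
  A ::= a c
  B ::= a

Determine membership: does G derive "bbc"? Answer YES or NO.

Convert to CNF:
  S -> T1 T0 | T2 A | T2 X3 | a
  A -> T0 T1
  B -> a
  T0 -> a
  T1 -> c
  T2 -> b
  X3 -> S B

CYK fill:
  cell(0,0) b: {T2}  orig:{}
  cell(1,1) b: {T2}  orig:{}
  cell(2,2) c: {T1}  orig:{}
  cell(0,1) bb: ∅
  cell(1,2) bc: ∅
  cell(0,2) bbc: ∅

S ∉ T[0,2] ⇒ NO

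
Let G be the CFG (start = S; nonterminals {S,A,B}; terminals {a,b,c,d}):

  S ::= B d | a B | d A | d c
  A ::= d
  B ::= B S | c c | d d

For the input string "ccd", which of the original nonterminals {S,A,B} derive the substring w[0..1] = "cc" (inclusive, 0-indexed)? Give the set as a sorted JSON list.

Convert to CNF:
  S -> B T1 | T1 A | T1 T0 | T2 B
  A -> d
  B -> B S | T0 T0 | T1 T1
  T0 -> c
  T1 -> d
  T2 -> a

CYK fill — only the sub-triangle for w[0..1]:
  T[0,0] 'c' = {T0}  orig:{}
  T[1,1] 'c' = {T0}  orig:{}
  T[0,1] 'cc' = {B}

Original NTs in T[0,1] deriving "cc": ["B"]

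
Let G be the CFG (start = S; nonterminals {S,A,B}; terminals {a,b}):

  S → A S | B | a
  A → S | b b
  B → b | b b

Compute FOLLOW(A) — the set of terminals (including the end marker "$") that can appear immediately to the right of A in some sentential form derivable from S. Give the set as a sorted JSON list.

Compute FIRST by fixpoint:
pass 1:
  A via A→b b: +{b}
  B via B→b: +{b}
  S via S→A S: +{b}
  S via S→a: +{a}
  FIRST(S)={a,b}  FIRST(A)={b}  FIRST(B)={b}
pass 2:
  A via A→S: +{a}
  FIRST(S)={a,b}  FIRST(A)={a,b}  FIRST(B)={b}
pass 3: — fixpoint
  FIRST(S)={a,b}  FIRST(A)={a,b}  FIRST(B)={b}

FOLLOW sets:
seed FOLLOW(S) with $
round 1:
  S→A S: FOLLOW(A) ⊇ FIRST(S) = {a,b}; new: +{a,b}
  S→B: FOLLOW(B) ⊇ FOLLOW(S) ⊇ {$}; new: +{$}
  FOLLOW[S]={$}  FOLLOW[A]={a,b}  FOLLOW[B]={$}
round 2:
  A→S: FOLLOW(S) ⊇ FOLLOW(A) ⊇ {a,b}; new: +{a,b}
  S→B: FOLLOW(B) ⊇ FOLLOW(S) ⊇ {$,a,b}; new: +{a,b}
  FOLLOW[S]={$,a,b}  FOLLOW[A]={a,b}  FOLLOW[B]={$,a,b}
round 3: (no change)
  FOLLOW[S]={$,a,b}  FOLLOW[A]={a,b}  FOLLOW[B]={$,a,b}

FOLLOW(A) = ["a", "b"]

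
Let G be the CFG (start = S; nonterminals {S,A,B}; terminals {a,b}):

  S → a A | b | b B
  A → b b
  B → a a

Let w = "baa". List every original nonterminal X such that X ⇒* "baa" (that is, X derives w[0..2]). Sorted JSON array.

Convert to CNF:
  S -> T0 B | T1 A | b
  A -> T0 T0
  B -> T1 T1
  T0 -> b
  T1 -> a

CYK fill (cells [i..j] with 0 ≤ i ≤ j ≤ 2 only):
  [0..0]={S,T0}  "b"  orig:{S}
  [1..1]={T1}  "a"  orig:{}
  [2..2]={T1}  "a"  orig:{}
  [0..1]=∅  "ba"
  [1..2]={B}  "aa"
  [0..2]={S}  "baa"

Original NTs in T[0,2] deriving "baa": ["S"]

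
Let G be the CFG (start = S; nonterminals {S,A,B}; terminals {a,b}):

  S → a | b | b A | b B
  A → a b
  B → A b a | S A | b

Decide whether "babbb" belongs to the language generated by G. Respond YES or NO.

CNF form of G:
  S -> T1 A | T1 B | a | b
  A -> T0 T1
  B -> A X2 | S A | b
  T0 -> a
  T1 -> b
  X2 -> T1 T0

CYK table (by increasing span):
  cell(0,0) b: {B,S,T1}  orig:{B,S}
  cell(1,1) a: {S,T0}  orig:{S}
  cell(2,2) b: {B,S,T1}  orig:{B,S}
  cell(3,3) b: {B,S,T1}  orig:{B,S}
  cell(4,4) b: {B,S,T1}  orig:{B,S}
  cell(0,1) ba: {X2}  orig:{}
  cell(1,2) ab: {A}
  cell(2,3) bb: {S}
  cell(3,4) bb: {S}
  cell(0,2) bab: {B,S}
  cell(1,3) abb: ∅
  cell(2,4) bbb: ∅
  cell(0,3) babb: ∅
  cell(1,4) abbb: ∅
  cell(0,4) babbb: ∅

S ∉ T[0,4] ⇒ NO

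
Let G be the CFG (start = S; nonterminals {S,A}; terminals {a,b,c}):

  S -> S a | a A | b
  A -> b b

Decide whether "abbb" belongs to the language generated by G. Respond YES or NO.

Convert to CNF:
  S -> S T1 | T1 A | b
  A -> T0 T0
  T0 -> b
  T1 -> a

Fill CYK table bottom-up:
  [0..0]={T1}  "a"  orig:{}
  [1..1]={S,T0}  "b"  orig:{S}
  [2..2]={S,T0}  "b"  orig:{S}
  [3..3]={S,T0}  "b"  orig:{S}
  [0..1]=∅  "ab"
  [1..2]={A}  "bb"
  [2..3]={A}  "bb"
  [0..2]={S}  "abb"
  [1..3]=∅  "bbb"
  [0..3]=∅  "abbb"

S ∉ T[0,3] ⇒ NO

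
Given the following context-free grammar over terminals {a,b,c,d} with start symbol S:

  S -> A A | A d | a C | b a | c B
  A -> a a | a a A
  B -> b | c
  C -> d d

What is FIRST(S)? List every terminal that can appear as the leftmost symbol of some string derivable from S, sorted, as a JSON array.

FIRST iteration:
iter 1:
  A via A→a a: +{a}
  B via B→b: +{b}
  B via B→c: +{c}
  C via C→d d: +{d}
  S via S→A A: +{a}
  S via S→b a: +{b}
  S via S→c B: +{c}
  FIRST[S]={a,b,c}  FIRST[A]={a}  FIRST[B]={b,c}  FIRST[C]={d}
iter 2: (stable)
  FIRST[S]={a,b,c}  FIRST[A]={a}  FIRST[B]={b,c}  FIRST[C]={d}

FIRST(S) = ["a", "b", "c"]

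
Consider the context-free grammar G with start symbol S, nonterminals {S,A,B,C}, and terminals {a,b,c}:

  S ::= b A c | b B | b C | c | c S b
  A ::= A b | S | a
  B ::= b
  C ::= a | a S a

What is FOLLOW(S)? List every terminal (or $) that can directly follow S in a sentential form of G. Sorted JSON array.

FIRST sets, iterate to fixpoint:
pass 1:
  A via A→a: +{a}
  B via B→b: +{b}
  C via C→a: +{a}
  S via S→b A c: +{b}
  S via S→c: +{c}
  FIRST[S]={b,c}  FIRST[A]={a}  FIRST[B]={b}  FIRST[C]={a}
pass 2:
  A via A→S: +{b,c}
  FIRST[S]={b,c}  FIRST[A]={a,b,c}  FIRST[B]={b}  FIRST[C]={a}
pass 3: (no change)
  FIRST[S]={b,c}  FIRST[A]={a,b,c}  FIRST[B]={b}  FIRST[C]={a}

FOLLOW sets:
initialize: $ ∈ FOLLOW(S)
pass 1:
  A→A b: FOLLOW(A) ⊇ FIRST(b) = {b}; new: +{b}
  A→S: FOLLOW(S) ⊇ FOLLOW(A) ⊇ {b}; new: +{b}
  C→a S a: FOLLOW(S) ⊇ FIRST(a) = {a}; new: +{a}
  S→b A c: FOLLOW(A) ⊇ FIRST(c) = {c}; new: +{c}
  S→b B: FOLLOW(B) ⊇ FOLLOW(S) ⊇ {$,a,b}; new: +{$,a,b}
  S→b C: FOLLOW(C) ⊇ FOLLOW(S) ⊇ {$,a,b}; new: +{$,a,b}
  S: {$,a,b}  A: {b,c}  B: {$,a,b}  C: {$,a,b}
pass 2:
  A→S: FOLLOW(S) ⊇ FOLLOW(A) ⊇ {b,c}; new: +{c}
  S→b B: FOLLOW(B) ⊇ FOLLOW(S) ⊇ {$,a,b,c}; new: +{c}
  S→b C: FOLLOW(C) ⊇ FOLLOW(S) ⊇ {$,a,b,c}; new: +{c}
  S: {$,a,b,c}  A: {b,c}  B: {$,a,b,c}  C: {$,a,b,c}
pass 3: (no change)
  S: {$,a,b,c}  A: {b,c}  B: {$,a,b,c}  C: {$,a,b,c}

FOLLOW(S) = ["$", "a", "b", "c"]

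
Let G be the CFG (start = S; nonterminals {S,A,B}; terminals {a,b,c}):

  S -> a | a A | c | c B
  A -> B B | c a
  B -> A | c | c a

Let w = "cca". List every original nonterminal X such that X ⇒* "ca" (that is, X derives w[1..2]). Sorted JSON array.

Convert to CNF:
  S -> T0 B | T1 A | a | c
  A -> B B | T0 T1
  B -> B B | T0 T1 | c
  T0 -> c
  T1 -> a

Fill CYK table bottom-up — only the sub-triangle for w[1..2]:
  T[1,1] 'c' = {B,S,T0}  orig:{B,S}
  T[2,2] 'a' = {S,T1}  orig:{S}
  T[1,2] 'ca' = {A,B}

Original NTs in T[1,2] deriving "ca": ["A", "B"]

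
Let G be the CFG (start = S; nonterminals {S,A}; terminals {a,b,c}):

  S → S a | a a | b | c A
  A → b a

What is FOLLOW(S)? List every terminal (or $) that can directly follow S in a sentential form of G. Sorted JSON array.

Compute FIRST by fixpoint:
iter 1:
  A via A→b a: +{b}
  S via S→a a: +{a}
  S via S→b: +{b}
  S via S→c A: +{c}
  S: {a,b,c}  A: {b}
iter 2: — fixpoint
  S: {a,b,c}  A: {b}

FOLLOW sets:
FOLLOW(S) := {$}
round 1:
  S→S a: FOLLOW(S) ⊇ FIRST(a) = {a}; new: +{a}
  S→c A: FOLLOW(A) ⊇ FOLLOW(S) ⊇ {$,a}; new: +{$,a}
  FOLLOW[S]={$,a}  FOLLOW[A]={$,a}
round 2: done
  FOLLOW[S]={$,a}  FOLLOW[A]={$,a}

FOLLOW(S) = ["$", "a"]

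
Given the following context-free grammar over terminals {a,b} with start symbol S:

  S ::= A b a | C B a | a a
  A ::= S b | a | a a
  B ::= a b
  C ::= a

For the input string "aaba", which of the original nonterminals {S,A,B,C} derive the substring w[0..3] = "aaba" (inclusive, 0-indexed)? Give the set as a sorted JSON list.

CNF form of G:
  S -> A X2 | C X3 | T1 T1
  A -> S T0 | T1 T1 | a
  B -> T1 T0
  C -> a
  T0 -> b
  T1 -> a
  X2 -> T0 T1
  X3 -> B T1

CYK fill, restricted to cells inside w[0..3]:
  cell(0,0) a: {A,C,T1}  orig:{A,C}
  cell(1,1) a: {A,C,T1}  orig:{A,C}
  cell(2,2) b: {T0}  orig:{}
  cell(3,3) a: {A,C,T1}  orig:{A,C}
  cell(0,1) aa: {A,S}
  cell(1,2) ab: {B}
  cell(2,3) ba: {X2}  orig:{}
  cell(0,2) aab: {A}
  cell(1,3) aba: {S,X3}  orig:{S}
  cell(0,3) aaba: {S}

Original NTs in T[0,3] deriving "aaba": ["S"]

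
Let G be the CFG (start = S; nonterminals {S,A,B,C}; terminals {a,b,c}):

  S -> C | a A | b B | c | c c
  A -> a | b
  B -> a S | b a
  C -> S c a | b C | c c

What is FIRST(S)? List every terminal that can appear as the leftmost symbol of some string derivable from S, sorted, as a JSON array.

FIRST iteration:
[1]
  A via A→a: +{a}
  A via A→b: +{b}
  B via B→a S: +{a}
  B via B→b a: +{b}
  C via C→b C: +{b}
  C via C→c c: +{c}
  S via S→C: +{b,c}
  S via S→a A: +{a}
  FIRST[S]={a,b,c}  FIRST[A]={a,b}  FIRST[B]={a,b}  FIRST[C]={b,c}
[2]
  C via C→S c a: +{a}
  FIRST[S]={a,b,c}  FIRST[A]={a,b}  FIRST[B]={a,b}  FIRST[C]={a,b,c}
[3] (no change)
  FIRST[S]={a,b,c}  FIRST[A]={a,b}  FIRST[B]={a,b}  FIRST[C]={a,b,c}

FIRST(S) = ["a", "b", "c"]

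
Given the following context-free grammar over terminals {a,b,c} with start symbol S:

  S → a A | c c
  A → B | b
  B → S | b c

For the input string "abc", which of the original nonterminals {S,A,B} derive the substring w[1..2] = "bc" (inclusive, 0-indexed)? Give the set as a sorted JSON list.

Convert to CNF:
  S -> T0 A | T2 T2
  A -> T0 A | T1 T2 | T2 T2 | b
  B -> T0 A | T1 T2 | T2 T2
  T0 -> a
  T1 -> b
  T2 -> c

Fill CYK table bottom-up (cells [i..j] with 1 ≤ i ≤ j ≤ 2 only):
  T[1,1] 'b' = {A,T1}  orig:{A}
  T[2,2] 'c' = {T2}  orig:{}
  T[1,2] 'bc' = {A,B}

Original NTs in T[1,2] deriving "bc": ["A", "B"]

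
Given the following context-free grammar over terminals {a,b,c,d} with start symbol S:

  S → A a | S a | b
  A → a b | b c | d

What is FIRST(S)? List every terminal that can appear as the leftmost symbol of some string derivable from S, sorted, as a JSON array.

FIRST sets, iterate to fixpoint:
round 1:
  A via A→a b: +{a}
  A via A→b c: +{b}
  A via A→d: +{d}
  S via S→A a: +{a,b,d}
  FIRST[S]={a,b,d}  FIRST[A]={a,b,d}
round 2: — fixpoint
  FIRST[S]={a,b,d}  FIRST[A]={a,b,d}

FIRST(S) = ["a", "b", "d"]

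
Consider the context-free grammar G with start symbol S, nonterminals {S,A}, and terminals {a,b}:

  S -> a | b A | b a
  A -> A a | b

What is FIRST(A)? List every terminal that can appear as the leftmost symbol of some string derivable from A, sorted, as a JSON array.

FIRST sets, iterate to fixpoint:
[1]
  A via A→b: +{b}
  S via S→a: +{a}
  S via S→b A: +{b}
  FIRST[S]={a,b}  FIRST[A]={b}
[2] done
  FIRST[S]={a,b}  FIRST[A]={b}

FIRST(A) = ["b"]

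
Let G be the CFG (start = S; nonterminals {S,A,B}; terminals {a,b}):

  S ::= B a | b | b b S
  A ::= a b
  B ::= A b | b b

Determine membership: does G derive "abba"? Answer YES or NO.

CNF form of G:
  S -> B T0 | T1 X2 | b
  A -> T0 T1
  B -> A T1 | T1 T1
  T0 -> a
  T1 -> b
  X2 -> T1 S

CYK fill:
  cell(0,0) a: {T0}  orig:{}
  cell(1,1) b: {S,T1}  orig:{S}
  cell(2,2) b: {S,T1}  orig:{S}
  cell(3,3) a: {T0}  orig:{}
  cell(0,1) ab: {A}
  cell(1,2) bb: {B,X2}  orig:{B}
  cell(2,3) ba: ∅
  cell(0,2) abb: {B}
  cell(1,3) bba: {S}
  cell(0,3) abba: {S}

S ∈ T[0,3] ⇒ YES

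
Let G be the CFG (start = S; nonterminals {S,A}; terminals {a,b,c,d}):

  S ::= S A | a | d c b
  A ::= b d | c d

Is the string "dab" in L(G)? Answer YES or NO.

Convert to CNF:
  S -> S A | T1 X3 | a
  A -> T0 T1 | T2 T1
  T0 -> b
  T1 -> d
  T2 -> c
  X3 -> T2 T0

CYK table (by increasing span):
  [0..0]={T1}  "d"  orig:{}
  [1..1]={S}  "a"
  [2..2]={T0}  "b"  orig:{}
  [0..1]=∅  "da"
  [1..2]=∅  "ab"
  [0..2]=∅  "dab"

S ∉ T[0,2] ⇒ NO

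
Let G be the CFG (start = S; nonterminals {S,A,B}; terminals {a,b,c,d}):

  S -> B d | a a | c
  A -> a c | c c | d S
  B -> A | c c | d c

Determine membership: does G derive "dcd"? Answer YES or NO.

CNF form of G:
  S -> B T2 | T0 T0 | c
  A -> T0 T1 | T1 T1 | T2 S
  B -> T0 T1 | T1 T1 | T2 S | T2 T1
  T0 -> a
  T1 -> c
  T2 -> d

CYK fill:
  T[0,0] 'd' = {T2}  orig:{}
  T[1,1] 'c' = {S,T1}  orig:{S}
  T[2,2] 'd' = {T2}  orig:{}
  T[0,1] 'dc' = {A,B}
  T[1,2] 'cd' = ∅
  T[0,2] 'dcd' = {S}

S ∈ T[0,2] ⇒ YES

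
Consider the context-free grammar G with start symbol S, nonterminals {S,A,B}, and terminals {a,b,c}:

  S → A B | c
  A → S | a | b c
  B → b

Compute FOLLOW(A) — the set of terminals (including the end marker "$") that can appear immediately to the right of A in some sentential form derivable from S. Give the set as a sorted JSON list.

FIRST iteration:
[1]
  A via A→a: +{a}
  A via A→b c: +{b}
  B via B→b: +{b}
  S via S→A B: +{a,b}
  S via S→c: +{c}
  FIRST(S)={a,b,c}  FIRST(A)={a,b}  FIRST(B)={b}
[2]
  A via A→S: +{c}
  FIRST(S)={a,b,c}  FIRST(A)={a,b,c}  FIRST(B)={b}
[3] (stable)
  FIRST(S)={a,b,c}  FIRST(A)={a,b,c}  FIRST(B)={b}

FOLLOW sets:
seed FOLLOW(S) with $
[1]
  S→A B: FOLLOW(A) ⊇ FIRST(B) = {b}; new: +{b}
  S→A B: FOLLOW(B) ⊇ FOLLOW(S) ⊇ {$}; new: +{$}
  FOLLOW[S]={$}  FOLLOW[A]={b}  FOLLOW[B]={$}
[2]
  A→S: FOLLOW(S) ⊇ FOLLOW(A) ⊇ {b}; new: +{b}
  S→A B: FOLLOW(B) ⊇ FOLLOW(S) ⊇ {$,b}; new: +{b}
  FOLLOW[S]={$,b}  FOLLOW[A]={b}  FOLLOW[B]={$,b}
[3] (stable)
  FOLLOW[S]={$,b}  FOLLOW[A]={b}  FOLLOW[B]={$,b}

FOLLOW(A) = ["b"]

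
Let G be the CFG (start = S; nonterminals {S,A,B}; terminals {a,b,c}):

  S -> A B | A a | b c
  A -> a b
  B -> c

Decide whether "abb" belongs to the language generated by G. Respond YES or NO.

Convert to CNF:
  S -> A B | A T0 | T1 T2
  A -> T0 T1
  B -> c
  T0 -> a
  T1 -> b
  T2 -> c

CYK fill:
  T[0,0] 'a' = {T0}  orig:{}
  T[1,1] 'b' = {T1}  orig:{}
  T[2,2] 'b' = {T1}  orig:{}
  T[0,1] 'ab' = {A}
  T[1,2] 'bb' = ∅
  T[0,2] 'abb' = ∅

S ∉ T[0,2] ⇒ NO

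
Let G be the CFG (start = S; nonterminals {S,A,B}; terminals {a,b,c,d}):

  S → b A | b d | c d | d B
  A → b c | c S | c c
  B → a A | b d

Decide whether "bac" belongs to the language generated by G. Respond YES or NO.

Convert to CNF:
  S -> T0 A | T0 T3 | T1 T3 | T3 B
  A -> T0 T1 | T1 S | T1 T1
  B -> T0 T3 | T2 A
  T0 -> b
  T1 -> c
  T2 -> a
  T3 -> d

Fill CYK table bottom-up:
  cell(0,0) b: {T0}  orig:{}
  cell(1,1) a: {T2}  orig:{}
  cell(2,2) c: {T1}  orig:{}
  cell(0,1) ba: ∅
  cell(1,2) ac: ∅
  cell(0,2) bac: ∅

S ∉ T[0,2] ⇒ NO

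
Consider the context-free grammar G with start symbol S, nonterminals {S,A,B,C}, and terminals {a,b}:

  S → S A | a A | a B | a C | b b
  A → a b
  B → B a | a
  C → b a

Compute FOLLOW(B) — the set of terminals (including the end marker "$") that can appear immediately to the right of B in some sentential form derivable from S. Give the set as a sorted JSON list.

Compute FIRST by fixpoint:
round 1:
  A via A→a b: +{a}
  B via B→a: +{a}
  C via C→b a: +{b}
  S via S→a A: +{a}
  S via S→b b: +{b}
  S: {a,b}  A: {a}  B: {a}  C: {b}
round 2: — fixpoint
  S: {a,b}  A: {a}  B: {a}  C: {b}

Compute FOLLOW by fixpoint:
initialize: $ ∈ FOLLOW(S)
round 1:
  B→B a: FOLLOW(B) ⊇ FIRST(a) = {a}; new: +{a}
  S→S A: FOLLOW(S) ⊇ FIRST(A) = {a}; new: +{a}
  S→S A: FOLLOW(A) ⊇ FOLLOW(S) ⊇ {$,a}; new: +{$,a}
  S→a B: FOLLOW(B) ⊇ FOLLOW(S) ⊇ {$,a}; new: +{$}
  S→a C: FOLLOW(C) ⊇ FOLLOW(S) ⊇ {$,a}; new: +{$,a}
  FOLLOW(S)={$,a}  FOLLOW(A)={$,a}  FOLLOW(B)={$,a}  FOLLOW(C)={$,a}
round 2: — fixpoint
  FOLLOW(S)={$,a}  FOLLOW(A)={$,a}  FOLLOW(B)={$,a}  FOLLOW(C)={$,a}

FOLLOW(B) = ["$", "a"]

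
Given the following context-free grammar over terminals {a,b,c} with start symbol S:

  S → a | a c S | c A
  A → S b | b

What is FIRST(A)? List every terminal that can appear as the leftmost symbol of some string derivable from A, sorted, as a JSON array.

Compute FIRST by fixpoint:
round 1:
  A via A→b: +{b}
  S via S→a: +{a}
  S via S→c A: +{c}
  S: {a,c}  A: {b}
round 2:
  A via A→S b: +{a,c}
  S: {a,c}  A: {a,b,c}
round 3: — fixpoint
  S: {a,c}  A: {a,b,c}

FIRST(A) = ["a", "b", "c"]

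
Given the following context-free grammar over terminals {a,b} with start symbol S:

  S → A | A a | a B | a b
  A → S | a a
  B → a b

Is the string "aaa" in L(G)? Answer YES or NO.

Convert to CNF:
  S -> A T0 | T0 B | T0 T0 | T0 T1
  A -> A T0 | T0 B | T0 T0 | T0 T1
  B -> T0 T1
  T0 -> a
  T1 -> b

Fill CYK table bottom-up:
  T[0,0] 'a' = {T0}  orig:{}
  T[1,1] 'a' = {T0}  orig:{}
  T[2,2] 'a' = {T0}  orig:{}
  T[0,1] 'aa' = {A,S}
  T[1,2] 'aa' = {A,S}
  T[0,2] 'aaa' = {A,S}

S ∈ T[0,2] ⇒ YES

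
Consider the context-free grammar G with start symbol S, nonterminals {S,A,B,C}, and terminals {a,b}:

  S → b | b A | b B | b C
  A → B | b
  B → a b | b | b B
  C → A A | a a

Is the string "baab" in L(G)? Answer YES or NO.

Convert to CNF:
  S -> T1 A | T1 B | T1 C | b
  A -> T0 T1 | T1 B | b
  B -> T0 T1 | T1 B | b
  C -> A A | T0 T0
  T0 -> a
  T1 -> b

CYK table (by increasing span):
  cell(0,0) b: {A,B,S,T1}  orig:{A,B,S}
  cell(1,1) a: {T0}  orig:{}
  cell(2,2) a: {T0}  orig:{}
  cell(3,3) b: {A,B,S,T1}  orig:{A,B,S}
  cell(0,1) ba: ∅
  cell(1,2) aa: {C}
  cell(2,3) ab: {A,B}
  cell(0,2) baa: {S}
  cell(1,3) aab: ∅
  cell(0,3) baab: ∅

S ∉ T[0,3] ⇒ NO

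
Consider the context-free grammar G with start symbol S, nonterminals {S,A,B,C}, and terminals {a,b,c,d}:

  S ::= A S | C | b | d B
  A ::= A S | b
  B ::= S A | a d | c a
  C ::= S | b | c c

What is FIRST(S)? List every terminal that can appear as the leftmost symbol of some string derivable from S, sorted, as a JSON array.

Compute FIRST by fixpoint:
round 1:
  A via A→b: +{b}
  B via B→a d: +{a}
  B via B→c a: +{c}
  C via C→b: +{b}
  C via C→c c: +{c}
  S via S→A S: +{b}
  S via S→C: +{c}
  S via S→d B: +{d}
  FIRST[S]={b,c,d}  FIRST[A]={b}  FIRST[B]={a,c}  FIRST[C]={b,c}
round 2:
  B via B→S A: +{b,d}
  C via C→S: +{d}
  FIRST[S]={b,c,d}  FIRST[A]={b}  FIRST[B]={a,b,c,d}  FIRST[C]={b,c,d}
round 3: (no change)
  FIRST[S]={b,c,d}  FIRST[A]={b}  FIRST[B]={a,b,c,d}  FIRST[C]={b,c,d}

FIRST(S) = ["b", "c", "d"]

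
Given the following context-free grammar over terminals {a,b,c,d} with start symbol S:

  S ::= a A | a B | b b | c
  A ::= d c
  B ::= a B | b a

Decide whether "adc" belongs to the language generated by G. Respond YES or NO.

Convert to CNF:
  S -> T2 A | T2 B | T3 T3 | c
  A -> T0 T1
  B -> T2 B | T3 T2
  T0 -> d
  T1 -> c
  T2 -> a
  T3 -> b

Fill CYK table bottom-up:
  [0..0]={T2}  "a"  orig:{}
  [1..1]={T0}  "d"  orig:{}
  [2..2]={S,T1}  "c"  orig:{S}
  [0..1]=∅  "ad"
  [1..2]={A}  "dc"
  [0..2]={S}  "adc"

S ∈ T[0,2] ⇒ YES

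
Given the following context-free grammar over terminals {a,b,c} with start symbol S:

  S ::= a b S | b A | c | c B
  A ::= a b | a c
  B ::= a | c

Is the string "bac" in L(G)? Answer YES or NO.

Convert to CNF:
  S -> T0 X3 | T1 A | T2 B | c
  A -> T0 T1 | T0 T2
  B -> a | c
  T0 -> a
  T1 -> b
  T2 -> c
  X3 -> T1 S

CYK fill:
  T[0,0] 'b' = {T1}  orig:{}
  T[1,1] 'a' = {B,T0}  orig:{B}
  T[2,2] 'c' = {B,S,T2}  orig:{B,S}
  T[0,1] 'ba' = ∅
  T[1,2] 'ac' = {A}
  T[0,2] 'bac' = {S}

S ∈ T[0,2] ⇒ YES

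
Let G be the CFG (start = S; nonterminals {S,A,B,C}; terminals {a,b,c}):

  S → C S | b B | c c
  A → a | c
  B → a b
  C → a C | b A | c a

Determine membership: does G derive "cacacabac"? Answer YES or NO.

CNF form of G:
  S -> C S | T1 B | T2 T2
  A -> a | c
  B -> T0 T1
  C -> T0 C | T1 A | T2 T0
  T0 -> a
  T1 -> b
  T2 -> c

CYK fill:
  [0..0]={A,T2}  "c"  orig:{A}
  [1..1]={A,T0}  "a"  orig:{A}
  [2..2]={A,T2}  "c"  orig:{A}
  [3..3]={A,T0}  "a"  orig:{A}
  [4..4]={A,T2}  "c"  orig:{A}
  [5..5]={A,T0}  "a"  orig:{A}
  [6..6]={T1}  "b"  orig:{}
  [7..7]={A,T0}  "a"  orig:{A}
  [8..8]={A,T2}  "c"  orig:{A}
  [0..1]={C}  "ca"
  [1..2]=∅  "ac"
  [2..3]={C}  "ca"
  [3..4]=∅  "ac"
  [4..5]={C}  "ca"
  [5..6]={B}  "ab"
  [6..7]={C}  "ba"
  [7..8]=∅  "ac"
  [0..2]=∅  "cac"
  [1..3]={C}  "aca"
  [2..4]=∅  "cac"
  [3..5]={C}  "aca"
  [4..6]=∅  "cab"
  [5..7]={C}  "aba"
  [6..8]=∅  "bac"
  [0..3]=∅  "caca"
  [1..4]=∅  "acac"
  [2..5]=∅  "caca"
  [3..6]=∅  "acab"
  [4..7]=∅  "caba"
  [5..8]=∅  "abac"
  [0..4]=∅  "cacac"
  [1..5]=∅  "acaca"
  [2..6]=∅  "cacab"
  [3..7]=∅  "acaba"
  [4..8]=∅  "cabac"
  [0..5]=∅  "cacaca"
  [1..6]=∅  "acacab"
  [2..7]=∅  "cacaba"
  [3..8]=∅  "acabac"
  [0..6]=∅  "cacacab"
  [1..7]=∅  "acacaba"
  [2..8]=∅  "cacabac"
  [0..7]=∅  "cacacaba"
  [1..8]=∅  "acacabac"
  [0..8]=∅  "cacacabac"

S ∉ T[0,8] ⇒ NO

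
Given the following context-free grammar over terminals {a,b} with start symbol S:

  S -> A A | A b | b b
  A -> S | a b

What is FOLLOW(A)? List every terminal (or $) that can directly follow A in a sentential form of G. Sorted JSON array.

FIRST sets, iterate to fixpoint:
round 1:
  A via A→a b: +{a}
  S via S→A A: +{a}
  S via S→b b: +{b}
  FIRST[S]={a,b}  FIRST[A]={a}
round 2:
  A via A→S: +{b}
  FIRST[S]={a,b}  FIRST[A]={a,b}
round 3: (stable)
  FIRST[S]={a,b}  FIRST[A]={a,b}

Compute FOLLOW by fixpoint:
initialize: $ ∈ FOLLOW(S)
round 1:
  S→A A: FOLLOW(A) ⊇ FIRST(A) = {a,b}; new: +{a,b}
  S→A A: FOLLOW(A) ⊇ FOLLOW(S) ⊇ {$}; new: +{$}
  S: {$}  A: {$,a,b}
round 2:
  A→S: FOLLOW(S) ⊇ FOLLOW(A) ⊇ {$,a,b}; new: +{a,b}
  S: {$,a,b}  A: {$,a,b}
round 3: (no change)
  S: {$,a,b}  A: {$,a,b}

FOLLOW(A) = ["$", "a", "b"]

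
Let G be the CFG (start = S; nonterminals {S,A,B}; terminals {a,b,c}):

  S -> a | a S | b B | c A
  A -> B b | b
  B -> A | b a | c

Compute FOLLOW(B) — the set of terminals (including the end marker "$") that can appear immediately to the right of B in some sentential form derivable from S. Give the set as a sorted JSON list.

Compute FIRST by fixpoint:
round 1:
  A via A→b: +{b}
  B via B→A: +{b}
  B via B→c: +{c}
  S via S→a: +{a}
  S via S→b B: +{b}
  S via S→c A: +{c}
  FIRST(S)={a,b,c}  FIRST(A)={b}  FIRST(B)={b,c}
round 2:
  A via A→B b: +{c}
  FIRST(S)={a,b,c}  FIRST(A)={b,c}  FIRST(B)={b,c}
round 3: done
  FIRST(S)={a,b,c}  FIRST(A)={b,c}  FIRST(B)={b,c}

Compute FOLLOW by fixpoint:
FOLLOW(S) := {$}
pass 1:
  A→B b: FOLLOW(B) ⊇ FIRST(b) = {b}; new: +{b}
  B→A: FOLLOW(A) ⊇ FOLLOW(B) ⊇ {b}; new: +{b}
  S→b B: FOLLOW(B) ⊇ FOLLOW(S) ⊇ {$}; new: +{$}
  S→c A: FOLLOW(A) ⊇ FOLLOW(S) ⊇ {$}; new: +{$}
  FOLLOW(S)={$}  FOLLOW(A)={$,b}  FOLLOW(B)={$,b}
pass 2: (stable)
  FOLLOW(S)={$}  FOLLOW(A)={$,b}  FOLLOW(B)={$,b}

FOLLOW(B) = ["$", "b"]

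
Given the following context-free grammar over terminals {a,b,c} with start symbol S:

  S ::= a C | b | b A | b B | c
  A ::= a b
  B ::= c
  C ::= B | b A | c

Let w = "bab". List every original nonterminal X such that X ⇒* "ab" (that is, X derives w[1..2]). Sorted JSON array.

CNF form of G:
  S -> T0 C | T1 A | T1 B | b | c
  A -> T0 T1
  B -> c
  C -> T1 A | c
  T0 -> a
  T1 -> b

CYK table (by increasing span), restricted to cells inside w[1..2]:
  cell(1,1) a: {T0}  orig:{}
  cell(2,2) b: {S,T1}  orig:{S}
  cell(1,2) ab: {A}

Original NTs in T[1,2] deriving "ab": ["A"]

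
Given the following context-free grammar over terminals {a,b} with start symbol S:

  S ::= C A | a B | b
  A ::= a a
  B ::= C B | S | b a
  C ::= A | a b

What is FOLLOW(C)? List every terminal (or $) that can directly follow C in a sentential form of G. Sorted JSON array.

FIRST iteration:
[1]
  A via A→a a: +{a}
  B via B→b a: +{b}
  C via C→A: +{a}
  S via S→C A: +{a}
  S via S→b: +{b}
  FIRST[S]={a,b}  FIRST[A]={a}  FIRST[B]={b}  FIRST[C]={a}
[2]
  B via B→C B: +{a}
  FIRST[S]={a,b}  FIRST[A]={a}  FIRST[B]={a,b}  FIRST[C]={a}
[3] — fixpoint
  FIRST[S]={a,b}  FIRST[A]={a}  FIRST[B]={a,b}  FIRST[C]={a}

FOLLOW iteration:
initialize: $ ∈ FOLLOW(S)
pass 1:
  B→C B: FOLLOW(C) ⊇ FIRST(B) = {a,b}; new: +{a,b}
  C→A: FOLLOW(A) ⊇ FOLLOW(C) ⊇ {a,b}; new: +{a,b}
  S→C A: FOLLOW(A) ⊇ FOLLOW(S) ⊇ {$}; new: +{$}
  S→a B: FOLLOW(B) ⊇ FOLLOW(S) ⊇ {$}; new: +{$}
  S: {$}  A: {$,a,b}  B: {$}  C: {a,b}
pass 2: (no change)
  S: {$}  A: {$,a,b}  B: {$}  C: {a,b}

FOLLOW(C) = ["a", "b"]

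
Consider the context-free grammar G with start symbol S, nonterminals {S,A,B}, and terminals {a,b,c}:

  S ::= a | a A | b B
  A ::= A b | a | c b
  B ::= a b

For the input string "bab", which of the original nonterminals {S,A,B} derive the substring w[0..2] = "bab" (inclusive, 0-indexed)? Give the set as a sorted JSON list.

CNF form of G:
  S -> T0 B | T2 A | a
  A -> A T0 | T1 T0 | a
  B -> T2 T0
  T0 -> b
  T1 -> c
  T2 -> a

CYK table (by increasing span) (cells [i..j] with 0 ≤ i ≤ j ≤ 2 only):
  T[0,0] 'b' = {T0}  orig:{}
  T[1,1] 'a' = {A,S,T2}  orig:{A,S}
  T[2,2] 'b' = {T0}  orig:{}
  T[0,1] 'ba' = ∅
  T[1,2] 'ab' = {A,B}
  T[0,2] 'bab' = {S}

Original NTs in T[0,2] deriving "bab": ["S"]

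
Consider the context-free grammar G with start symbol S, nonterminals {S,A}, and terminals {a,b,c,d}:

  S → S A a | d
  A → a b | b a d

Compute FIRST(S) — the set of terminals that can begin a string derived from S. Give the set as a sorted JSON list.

Compute FIRST by fixpoint:
iter 1:
  A via A→a b: +{a}
  A via A→b a d: +{b}
  S via S→d: +{d}
  S: {d}  A: {a,b}
iter 2: — fixpoint
  S: {d}  A: {a,b}

FIRST(S) = ["d"]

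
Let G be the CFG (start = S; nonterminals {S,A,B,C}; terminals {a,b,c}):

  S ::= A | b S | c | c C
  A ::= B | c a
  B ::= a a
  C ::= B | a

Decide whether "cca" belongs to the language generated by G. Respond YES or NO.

CNF form of G:
  S -> T0 T0 | T1 C | T1 T0 | T2 S | c
  A -> T0 T0 | T1 T0
  B -> T0 T0
  C -> T0 T0 | a
  T0 -> a
  T1 -> c
  T2 -> b

Fill CYK table bottom-up:
  T[0,0] 'c' = {S,T1}  orig:{S}
  T[1,1] 'c' = {S,T1}  orig:{S}
  T[2,2] 'a' = {C,T0}  orig:{C}
  T[0,1] 'cc' = ∅
  T[1,2] 'ca' = {A,S}
  T[0,2] 'cca' = ∅

S ∉ T[0,2] ⇒ NO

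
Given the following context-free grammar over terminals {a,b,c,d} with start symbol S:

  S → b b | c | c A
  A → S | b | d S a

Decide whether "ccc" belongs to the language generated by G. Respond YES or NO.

CNF form of G:
  S -> T0 T0 | T1 A | c
  A -> T0 T0 | T1 A | T2 X4 | b | c
  T0 -> b
  T1 -> c
  T2 -> d
  T3 -> a
  X4 -> S T3

CYK fill:
  cell(0,0) c: {A,S,T1}  orig:{A,S}
  cell(1,1) c: {A,S,T1}  orig:{A,S}
  cell(2,2) c: {A,S,T1}  orig:{A,S}
  cell(0,1) cc: {A,S}
  cell(1,2) cc: {A,S}
  cell(0,2) ccc: {A,S}

S ∈ T[0,2] ⇒ YES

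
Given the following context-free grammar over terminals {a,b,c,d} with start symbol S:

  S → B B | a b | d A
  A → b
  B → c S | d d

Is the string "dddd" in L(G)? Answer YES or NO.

Convert to CNF:
  S -> B B | T1 A | T2 T3
  A -> b
  B -> T0 S | T1 T1
  T0 -> c
  T1 -> d
  T2 -> a
  T3 -> b

Fill CYK table bottom-up:
  cell(0,0) d: {T1}  orig:{}
  cell(1,1) d: {T1}  orig:{}
  cell(2,2) d: {T1}  orig:{}
  cell(3,3) d: {T1}  orig:{}
  cell(0,1) dd: {B}
  cell(1,2) dd: {B}
  cell(2,3) dd: {B}
  cell(0,2) ddd: ∅
  cell(1,3) ddd: ∅
  cell(0,3) dddd: {S}

S ∈ T[0,3] ⇒ YES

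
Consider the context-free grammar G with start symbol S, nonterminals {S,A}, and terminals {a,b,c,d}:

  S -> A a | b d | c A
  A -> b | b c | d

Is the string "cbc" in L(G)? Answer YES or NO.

CNF form of G:
  S -> A T2 | T0 T3 | T1 A
  A -> T0 T1 | b | d
  T0 -> b
  T1 -> c
  T2 -> a
  T3 -> d

Fill CYK table bottom-up:
  T[0,0] 'c' = {T1}  orig:{}
  T[1,1] 'b' = {A,T0}  orig:{A}
  T[2,2] 'c' = {T1}  orig:{}
  T[0,1] 'cb' = {S}
  T[1,2] 'bc' = {A}
  T[0,2] 'cbc' = {S}

S ∈ T[0,2] ⇒ YES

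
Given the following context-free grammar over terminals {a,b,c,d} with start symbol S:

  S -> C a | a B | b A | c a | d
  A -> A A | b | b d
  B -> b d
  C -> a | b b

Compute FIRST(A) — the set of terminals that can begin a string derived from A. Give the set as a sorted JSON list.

FIRST iteration:
pass 1:
  A via A→b: +{b}
  B via B→b d: +{b}
  C via C→a: +{a}
  C via C→b b: +{b}
  S via S→C a: +{a,b}
  S via S→c a: +{c}
  S via S→d: +{d}
  FIRST(S)={a,b,c,d}  FIRST(A)={b}  FIRST(B)={b}  FIRST(C)={a,b}
pass 2: (stable)
  FIRST(S)={a,b,c,d}  FIRST(A)={b}  FIRST(B)={b}  FIRST(C)={a,b}

FIRST(A) = ["b"]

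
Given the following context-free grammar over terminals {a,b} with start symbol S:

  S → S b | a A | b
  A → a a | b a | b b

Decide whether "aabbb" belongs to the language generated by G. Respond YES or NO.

Convert to CNF:
  S -> S T1 | T0 A | b
  A -> T0 T0 | T1 T0 | T1 T1
  T0 -> a
  T1 -> b

CYK table (by increasing span):
  T[0,0] 'a' = {T0}  orig:{}
  T[1,1] 'a' = {T0}  orig:{}
  T[2,2] 'b' = {S,T1}  orig:{S}
  T[3,3] 'b' = {S,T1}  orig:{S}
  T[4,4] 'b' = {S,T1}  orig:{S}
  T[0,1] 'aa' = {A}
  T[1,2] 'ab' = ∅
  T[2,3] 'bb' = {A,S}
  T[3,4] 'bb' = {A,S}
  T[0,2] 'aab' = ∅
  T[1,3] 'abb' = {S}
  T[2,4] 'bbb' = {S}
  T[0,3] 'aabb' = ∅
  T[1,4] 'abbb' = {S}
  T[0,4] 'aabbb' = ∅

S ∉ T[0,4] ⇒ NO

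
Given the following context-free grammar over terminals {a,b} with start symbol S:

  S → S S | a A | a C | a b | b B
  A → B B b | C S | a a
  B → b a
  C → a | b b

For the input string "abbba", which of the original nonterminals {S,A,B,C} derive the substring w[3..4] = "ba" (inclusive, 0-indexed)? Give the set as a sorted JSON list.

Convert to CNF:
  S -> S S | T0 B | T1 A | T1 C | T1 T0
  A -> B X2 | C S | T1 T1
  B -> T0 T1
  C -> T0 T0 | a
  T0 -> b
  T1 -> a
  X2 -> B T0

CYK table (by increasing span) — only the sub-triangle for w[3..4]:
  [3..3]={T0}  "b"  orig:{}
  [4..4]={C,T1}  "a"  orig:{C}
  [3..4]={B}  "ba"

Original NTs in T[3,4] deriving "ba": ["B"]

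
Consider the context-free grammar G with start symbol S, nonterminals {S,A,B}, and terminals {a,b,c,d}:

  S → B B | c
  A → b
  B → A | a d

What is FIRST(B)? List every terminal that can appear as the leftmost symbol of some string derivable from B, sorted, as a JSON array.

Compute FIRST by fixpoint:
[1]
  A via A→b: +{b}
  B via B→A: +{b}
  B via B→a d: +{a}
  S via S→B B: +{a,b}
  S via S→c: +{c}
  FIRST(S)={a,b,c}  FIRST(A)={b}  FIRST(B)={a,b}
[2] (stable)
  FIRST(S)={a,b,c}  FIRST(A)={b}  FIRST(B)={a,b}

FIRST(B) = ["a", "b"]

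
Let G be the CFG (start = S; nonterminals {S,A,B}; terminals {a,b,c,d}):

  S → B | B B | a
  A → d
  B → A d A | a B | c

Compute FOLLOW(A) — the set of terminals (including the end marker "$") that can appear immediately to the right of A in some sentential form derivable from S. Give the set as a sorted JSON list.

FIRST sets, iterate to fixpoint:
iter 1:
  A via A→d: +{d}
  B via B→A d A: +{d}
  B via B→a B: +{a}
  B via B→c: +{c}
  S via S→B: +{a,c,d}
  FIRST[S]={a,c,d}  FIRST[A]={d}  FIRST[B]={a,c,d}
iter 2: (stable)
  FIRST[S]={a,c,d}  FIRST[A]={d}  FIRST[B]={a,c,d}

FOLLOW iteration:
FOLLOW(S) := {$}
pass 1:
  B→A d A: FOLLOW(A) ⊇ FIRST(d) = {d}; new: +{d}
  S→B: FOLLOW(B) ⊇ FOLLOW(S) ⊇ {$}; new: +{$}
  S→B B: FOLLOW(B) ⊇ FIRST(B) = {a,c,d}; new: +{a,c,d}
  S: {$}  A: {d}  B: {$,a,c,d}
pass 2:
  B→A d A: FOLLOW(A) ⊇ FOLLOW(B) ⊇ {$,a,c,d}; new: +{$,a,c}
  S: {$}  A: {$,a,c,d}  B: {$,a,c,d}
pass 3: (no change)
  S: {$}  A: {$,a,c,d}  B: {$,a,c,d}

FOLLOW(A) = ["$", "a", "c", "d"]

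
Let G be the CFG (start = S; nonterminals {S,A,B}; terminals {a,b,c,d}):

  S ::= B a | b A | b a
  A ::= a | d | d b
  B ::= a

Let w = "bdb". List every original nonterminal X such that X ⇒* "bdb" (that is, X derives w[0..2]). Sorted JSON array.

CNF form of G:
  S -> B T2 | T1 A | T1 T2
  A -> T0 T1 | a | d
  B -> a
  T0 -> d
  T1 -> b
  T2 -> a

CYK fill — only the sub-triangle for w[0..2]:
  [0..0]={T1}  "b"  orig:{}
  [1..1]={A,T0}  "d"  orig:{A}
  [2..2]={T1}  "b"  orig:{}
  [0..1]={S}  "bd"
  [1..2]={A}  "db"
  [0..2]={S}  "bdb"

Original NTs in T[0,2] deriving "bdb": ["S"]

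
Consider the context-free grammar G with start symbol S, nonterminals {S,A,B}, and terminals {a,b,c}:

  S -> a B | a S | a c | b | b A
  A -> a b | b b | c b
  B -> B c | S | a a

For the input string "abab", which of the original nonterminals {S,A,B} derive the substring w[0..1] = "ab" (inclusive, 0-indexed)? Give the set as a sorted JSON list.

Convert to CNF:
  S -> T0 B | T0 S | T0 T2 | T1 A | b
  A -> T0 T1 | T1 T1 | T2 T1
  B -> B T2 | T0 B | T0 S | T0 T0 | T0 T2 | T1 A | b
  T0 -> a
  T1 -> b
  T2 -> c

Fill CYK table bottom-up, restricted to cells inside w[0..1]:
  cell(0,0) a: {T0}  orig:{}
  cell(1,1) b: {B,S,T1}  orig:{B,S}
  cell(0,1) ab: {A,B,S}

Original NTs in T[0,1] deriving "ab": ["A", "B", "S"]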